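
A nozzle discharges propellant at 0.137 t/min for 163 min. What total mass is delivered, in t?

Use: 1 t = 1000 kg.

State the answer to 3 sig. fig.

0.137 t/min → 2.28333 kg/s
163 min → 9780 s
m = ṁ × t = 2.28333 × 9780 = 22331 kg
In t: 22331 / 1000 = 22.331 t

22.3 t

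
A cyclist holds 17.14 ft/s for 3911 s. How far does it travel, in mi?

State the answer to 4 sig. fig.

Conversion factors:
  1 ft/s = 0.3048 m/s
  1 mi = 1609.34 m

12.70 mi

17.14 ft/s × 0.3048 = 5.22427 m/s
d = v × t = 5.22427 m/s × 3911 s = 20432.1 m
20432.1 m ÷ (1609.34 m/mi) = 12.6959 mi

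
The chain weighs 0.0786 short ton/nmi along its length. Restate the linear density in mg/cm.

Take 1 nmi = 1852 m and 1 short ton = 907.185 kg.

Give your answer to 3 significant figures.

385 mg/cm

0.0786 short ton/nmi × 907.185 kg/short ton ÷ 1852 m/nmi = 0.0385015 kg/m
0.0385015 kg/m ÷ 10⁻⁶ kg/mg × 0.01 m/cm = 385.015 mg/cm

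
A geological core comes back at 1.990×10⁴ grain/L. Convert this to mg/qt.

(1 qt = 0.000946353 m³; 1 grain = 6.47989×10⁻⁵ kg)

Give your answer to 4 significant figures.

1.220×10⁶ mg/qt

1.990×10⁴ grain/L × 6.47989×10⁻⁵ kg/grain ÷ 0.001 m³/L = 1289.5 kg/m³
1289.5 kg/m³ ÷ 10⁻⁶ kg/mg × 0.000946353 m³/qt = 1.22032×10⁶ mg/qt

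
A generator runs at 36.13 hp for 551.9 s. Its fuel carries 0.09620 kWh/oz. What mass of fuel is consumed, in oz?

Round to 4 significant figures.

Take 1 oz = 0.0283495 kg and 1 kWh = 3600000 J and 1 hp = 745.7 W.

42.94 oz

36.13 hp → 26942.1 W
E = P × t = 26942.1 × 551.9 = 1.48693×10⁷ J
0.09620 kWh/oz → 1.22161×10⁷ J/kg
m = E / e_s = 1.48693×10⁷ / 1.22161×10⁷ = 1.21719 kg
In oz: 1.21719 / 0.0283495 = 42.9351 oz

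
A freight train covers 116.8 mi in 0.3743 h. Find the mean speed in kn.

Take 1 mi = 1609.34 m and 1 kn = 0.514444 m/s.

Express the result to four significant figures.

271.2 kn

116.8 mi × 1609.34 → 187971 m
0.3743 h × 3600 → 1347.48 s
v = d / t = 187971 m / 1347.48 s = 139.498 m/s
139.498 m/s ÷ (0.514444 m/s/kn) = 271.163 kn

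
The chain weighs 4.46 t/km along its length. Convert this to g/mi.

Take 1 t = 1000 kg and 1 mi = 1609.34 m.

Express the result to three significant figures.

7.18×10⁶ g/mi

4.46 t/km × 1000 kg/t ÷ 1000 m/km = 4.46 kg/m
4.46 kg/m ÷ 0.001 kg/g × 1609.34 m/mi = 7.17766×10⁶ g/mi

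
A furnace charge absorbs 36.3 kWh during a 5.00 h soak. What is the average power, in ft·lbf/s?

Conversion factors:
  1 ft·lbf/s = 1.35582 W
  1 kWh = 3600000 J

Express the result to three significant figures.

5350 ft·lbf/s

36.3 kWh × 3600000 → 1.3068×10⁸ J
5.00 h × 3600 → 18000 s
P = E / t = 1.3068×10⁸ J / 18000 s = 7260 W
7260 W ÷ (1.35582 W/ft·lbf/s) = 5354.69 ft·lbf/s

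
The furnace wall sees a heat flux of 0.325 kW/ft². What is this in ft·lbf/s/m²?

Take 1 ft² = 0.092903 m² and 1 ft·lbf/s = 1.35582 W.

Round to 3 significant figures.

2580 ft·lbf/s/m²

0.325 kW/ft² × 1000 W/kW ÷ 0.092903 m²/ft² = 3498.27 W/m²
3498.27 W/m² ÷ 1.35582 W/ft·lbf/s = 2580.19 ft·lbf/s/m²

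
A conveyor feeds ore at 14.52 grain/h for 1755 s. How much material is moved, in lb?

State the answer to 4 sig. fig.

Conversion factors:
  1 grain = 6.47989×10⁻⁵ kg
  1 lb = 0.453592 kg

14.52 grain/h → 2.61356×10⁻⁷ kg/s
m = ṁ × t = 2.61356×10⁻⁷ × 1755 = 4.5868×10⁻⁴ kg
In lb: 4.5868×10⁻⁴ / 0.453592 = 0.00101122 lb

0.001011 lb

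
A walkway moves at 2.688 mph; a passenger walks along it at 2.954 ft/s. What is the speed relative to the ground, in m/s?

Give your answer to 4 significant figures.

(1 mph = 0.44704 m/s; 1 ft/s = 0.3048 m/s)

2.102 m/s

2.688 mph × 0.44704 = 1.20164 m/s
2.954 ft/s × 0.3048 = 0.900379 m/s
Sum: 1.20164 + 0.900379 = 2.10202 m/s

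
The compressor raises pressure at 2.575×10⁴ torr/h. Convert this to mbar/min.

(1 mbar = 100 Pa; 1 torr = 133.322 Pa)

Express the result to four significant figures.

2.575×10⁴ torr/h × 133.322 Pa/torr ÷ 3600 s/h = 953.623 Pa/s
953.623 Pa/s ÷ 100 Pa/mbar × 60 s/min = 572.174 mbar/min

572.2 mbar/min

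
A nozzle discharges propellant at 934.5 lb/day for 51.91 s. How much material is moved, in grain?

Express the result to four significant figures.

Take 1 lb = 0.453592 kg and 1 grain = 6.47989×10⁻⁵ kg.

934.5 lb/day → 0.00490604 kg/s
m = ṁ × t = 0.00490604 × 51.91 = 0.254673 kg
In grain: 0.254673 / 6.47989×10⁻⁵ = 3930.21 grain

3930 grain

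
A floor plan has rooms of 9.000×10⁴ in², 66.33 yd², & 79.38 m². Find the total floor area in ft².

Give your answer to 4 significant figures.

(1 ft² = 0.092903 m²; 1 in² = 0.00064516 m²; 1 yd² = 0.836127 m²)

2076 ft²

9.000×10⁴ in² × 0.00064516 = 58.0644 m²
66.33 yd² × 0.836127 = 55.4603 m²
79.38 m² (already m²)
Combined: 58.0644 + 55.4603 + 79.38 = 192.905 m²
In ft²: 192.905 / 0.092903 = 2076.41 ft²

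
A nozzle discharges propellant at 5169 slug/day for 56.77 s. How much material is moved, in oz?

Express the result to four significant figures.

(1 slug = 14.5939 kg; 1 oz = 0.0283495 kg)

1748 oz

5169 slug/day → 0.8731 kg/s
m = ṁ × t = 0.8731 × 56.77 = 49.5659 kg
In oz: 49.5659 / 0.0283495 = 1748.39 oz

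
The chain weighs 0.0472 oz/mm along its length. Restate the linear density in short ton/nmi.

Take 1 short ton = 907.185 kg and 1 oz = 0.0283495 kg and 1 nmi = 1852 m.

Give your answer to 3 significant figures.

2.73 short ton/nmi

0.0472 oz/mm × 0.0283495 kg/oz ÷ 0.001 m/mm = 1.3381 kg/m
1.3381 kg/m ÷ 907.185 kg/short ton × 1852 m/nmi = 2.7317 short ton/nmi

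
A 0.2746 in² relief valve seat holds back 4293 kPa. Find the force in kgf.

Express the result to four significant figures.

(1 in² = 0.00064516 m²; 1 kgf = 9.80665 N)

4293 kPa × 1000 = 4.293×10⁶ Pa
0.2746 in² × 0.00064516 = 1.77161×10⁻⁴ m²
F = P × A = 4.293×10⁶ Pa × 1.77161×10⁻⁴ m² = 760.552 N
760.552 N ÷ (9.80665 N/kgf) = 77.5547 kgf

77.55 kgf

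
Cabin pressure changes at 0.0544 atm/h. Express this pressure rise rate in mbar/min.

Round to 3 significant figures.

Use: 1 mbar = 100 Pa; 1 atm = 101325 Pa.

0.0544 atm/h × 101325 Pa/atm ÷ 3600 s/h = 1.53113 Pa/s
1.53113 Pa/s ÷ 100 Pa/mbar × 60 s/min = 0.918678 mbar/min

0.919 mbar/min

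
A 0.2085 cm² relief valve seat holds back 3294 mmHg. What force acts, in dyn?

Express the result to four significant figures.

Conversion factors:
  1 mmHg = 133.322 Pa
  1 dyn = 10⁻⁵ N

9.157×10⁵ dyn

3294 mmHg × 133.322 → 439163 Pa
0.2085 cm² × 0.0001 → 2.085×10⁻⁵ m²
F = P × A = 439163 Pa × 2.085×10⁻⁵ m² = 9.15655 N
9.15655 N ÷ (10⁻⁵ N/dyn) = 915655 dyn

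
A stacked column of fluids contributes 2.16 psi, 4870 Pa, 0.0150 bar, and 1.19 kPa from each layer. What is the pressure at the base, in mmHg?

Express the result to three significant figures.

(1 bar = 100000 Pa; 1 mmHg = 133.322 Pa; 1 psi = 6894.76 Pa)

168 mmHg

2.16 psi × 6894.76 → 14892.7 Pa
4870 Pa (already Pa)
0.0150 bar × 100000 → 1500 Pa
1.19 kPa × 1000 → 1190 Pa
Sum: 14892.7 + 4870 + 1500 + 1190 = 22452.7 Pa
In mmHg: 22452.7 / 133.322 = 168.41 mmHg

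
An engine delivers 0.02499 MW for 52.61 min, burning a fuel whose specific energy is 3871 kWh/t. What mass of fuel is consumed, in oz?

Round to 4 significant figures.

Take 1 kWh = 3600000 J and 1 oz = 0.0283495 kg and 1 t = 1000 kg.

0.02499 MW → 24990 W
52.61 min → 3156.6 s
E = P × t = 24990 × 3156.6 = 7.88834×10⁷ J
3871 kWh/t → 1.39356×10⁷ J/kg
m = E / e_s = 7.88834×10⁷ / 1.39356×10⁷ = 5.66057 kg
In oz: 5.66057 / 0.0283495 = 199.671 oz

199.7 oz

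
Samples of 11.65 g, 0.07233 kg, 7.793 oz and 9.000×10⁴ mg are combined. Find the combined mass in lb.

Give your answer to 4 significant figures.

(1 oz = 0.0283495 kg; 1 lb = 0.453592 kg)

11.65 g × 0.001 → 0.01165 kg
0.07233 kg (already kg)
7.793 oz × 0.0283495 → 0.220928 kg
9.000×10⁴ mg × 10⁻⁶ → 0.09 kg
Total: 0.01165 + 0.07233 + 0.220928 + 0.09 = 0.394908 kg
In lb: 0.394908 / 0.453592 = 0.870624 lb

0.8706 lb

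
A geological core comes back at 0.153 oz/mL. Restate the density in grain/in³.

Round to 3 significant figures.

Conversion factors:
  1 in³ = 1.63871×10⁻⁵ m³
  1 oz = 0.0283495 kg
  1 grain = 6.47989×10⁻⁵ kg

0.153 oz/mL × 0.0283495 kg/oz ÷ 10⁻⁶ m³/mL = 4337.47 kg/m³
4337.47 kg/m³ ÷ 6.47989×10⁻⁵ kg/grain × 1.63871×10⁻⁵ m³/in³ = 1096.91 grain/in³

1100 grain/in³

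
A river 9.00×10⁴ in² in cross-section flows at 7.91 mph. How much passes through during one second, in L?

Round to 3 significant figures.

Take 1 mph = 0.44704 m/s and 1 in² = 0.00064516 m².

2.05×10⁵ L

7.91 mph × 0.44704 → 3.53609 m/s
9.00×10⁴ in² × 0.00064516 → 58.0644 m²
V = v × A × t = 3.53609 m/s × 58.0644 m² × 1 s = 205.321 m³
205.321 m³ ÷ (0.001 m³/L) = 205321 L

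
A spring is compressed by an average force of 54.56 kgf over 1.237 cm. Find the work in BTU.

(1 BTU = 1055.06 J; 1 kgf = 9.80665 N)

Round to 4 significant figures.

54.56 kgf × 9.80665 = 535.051 N
1.237 cm × 0.01 = 0.01237 m
W = F × d = 535.051 N × 0.01237 m = 6.61858 J
6.61858 J ÷ (1055.06 J/BTU) = 0.00627318 BTU

0.006273 BTU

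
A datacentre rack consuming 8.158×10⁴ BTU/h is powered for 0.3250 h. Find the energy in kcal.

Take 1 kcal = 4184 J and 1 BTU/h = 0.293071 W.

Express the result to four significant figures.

8.158×10⁴ BTU/h × 0.293071 → 23908.7 W
0.3250 h × 3600 → 1170 s
E = P × t = 23908.7 W × 1170 s = 2.79732×10⁷ J
2.79732×10⁷ J ÷ (4184 J/kcal) = 6685.76 kcal

6686 kcal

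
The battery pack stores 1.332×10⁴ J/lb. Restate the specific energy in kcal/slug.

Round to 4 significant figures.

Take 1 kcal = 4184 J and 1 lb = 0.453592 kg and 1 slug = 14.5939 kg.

102.4 kcal/slug

1.332×10⁴ J/lb ÷ 0.453592 kg/lb = 29365.6 J/kg
29365.6 J/kg ÷ 4184 J/kcal × 14.5939 kg/slug = 102.428 kcal/slug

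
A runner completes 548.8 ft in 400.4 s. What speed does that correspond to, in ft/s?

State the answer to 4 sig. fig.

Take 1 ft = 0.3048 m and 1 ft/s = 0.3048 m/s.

1.371 ft/s

548.8 ft × 0.3048 = 167.274 m
v = d / t = 167.274 m / 400.4 s = 0.417767 m/s
0.417767 m/s ÷ (0.3048 m/s/ft/s) = 1.37063 ft/s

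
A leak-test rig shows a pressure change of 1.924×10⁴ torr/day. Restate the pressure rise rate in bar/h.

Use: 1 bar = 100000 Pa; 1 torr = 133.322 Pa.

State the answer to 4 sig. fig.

1.069 bar/h

1.924×10⁴ torr/day × 133.322 Pa/torr ÷ 86400 s/day = 29.6888 Pa/s
29.6888 Pa/s ÷ 100000 Pa/bar × 3600 s/h = 1.0688 bar/h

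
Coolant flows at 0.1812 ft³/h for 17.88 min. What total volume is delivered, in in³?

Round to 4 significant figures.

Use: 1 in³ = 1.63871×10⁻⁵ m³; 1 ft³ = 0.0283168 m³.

0.1812 ft³/h → 1.42528×10⁻⁶ m³/s
17.88 min → 1072.8 s
V = Q × t = 1.42528×10⁻⁶ × 1072.8 = 0.00152904 m³
In in³: 0.00152904 / 1.63871×10⁻⁵ = 93.3075 in³

93.31 in³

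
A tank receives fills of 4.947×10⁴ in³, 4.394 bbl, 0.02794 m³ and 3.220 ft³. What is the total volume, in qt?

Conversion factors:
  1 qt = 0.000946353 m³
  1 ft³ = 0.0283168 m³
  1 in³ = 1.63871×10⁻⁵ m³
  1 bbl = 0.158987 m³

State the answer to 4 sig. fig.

4.947×10⁴ in³ × 1.63871×10⁻⁵ = 0.81067 m³
4.394 bbl × 0.158987 = 0.698589 m³
0.02794 m³ (already m³)
3.220 ft³ × 0.0283168 = 0.0911801 m³
Total: 0.81067 + 0.698589 + 0.02794 + 0.0911801 = 1.62838 m³
In qt: 1.62838 / 0.000946353 = 1720.69 qt

1721 qt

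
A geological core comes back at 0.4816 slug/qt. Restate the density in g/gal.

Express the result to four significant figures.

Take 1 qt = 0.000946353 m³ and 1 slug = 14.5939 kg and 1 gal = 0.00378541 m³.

2.811×10⁴ g/gal

0.4816 slug/qt × 14.5939 kg/slug ÷ 0.000946353 m³/qt = 7426.85 kg/m³
7426.85 kg/m³ ÷ 0.001 kg/g × 0.00378541 m³/gal = 28113.7 g/gal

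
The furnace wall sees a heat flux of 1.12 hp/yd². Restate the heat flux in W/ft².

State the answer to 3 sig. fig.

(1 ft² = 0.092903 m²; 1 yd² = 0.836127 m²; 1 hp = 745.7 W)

1.12 hp/yd² × 745.7 W/hp ÷ 0.836127 m²/yd² = 998.872 W/m²
998.872 W/m² × 0.092903 m²/ft² = 92.7982 W/ft²

92.8 W/ft²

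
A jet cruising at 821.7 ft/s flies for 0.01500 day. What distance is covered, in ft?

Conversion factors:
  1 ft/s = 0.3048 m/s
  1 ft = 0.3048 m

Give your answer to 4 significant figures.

821.7 ft/s × 0.3048 = 250.454 m/s
0.01500 day × 86400 = 1296 s
d = v × t = 250.454 m/s × 1296 s = 324588 m
324588 m ÷ (0.3048 m/ft) = 1.06492×10⁶ ft

1.065×10⁶ ft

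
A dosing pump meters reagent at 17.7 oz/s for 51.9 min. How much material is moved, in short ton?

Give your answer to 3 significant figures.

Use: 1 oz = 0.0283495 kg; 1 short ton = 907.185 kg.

1.72 short ton

17.7 oz/s → 0.501786 kg/s
51.9 min → 3114 s
m = ṁ × t = 0.501786 × 3114 = 1562.56 kg
In short ton: 1562.56 / 907.185 = 1.72243 short ton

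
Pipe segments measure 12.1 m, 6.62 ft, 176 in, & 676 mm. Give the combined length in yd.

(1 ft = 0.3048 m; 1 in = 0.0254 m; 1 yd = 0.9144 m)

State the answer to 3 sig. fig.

21.1 yd

12.1 m (already m)
6.62 ft × 0.3048 = 2.01778 m
176 in × 0.0254 = 4.4704 m
676 mm × 0.001 = 0.676 m
Combined: 12.1 + 2.01778 + 4.4704 + 0.676 = 19.2642 m
In yd: 19.2642 / 0.9144 = 21.0676 yd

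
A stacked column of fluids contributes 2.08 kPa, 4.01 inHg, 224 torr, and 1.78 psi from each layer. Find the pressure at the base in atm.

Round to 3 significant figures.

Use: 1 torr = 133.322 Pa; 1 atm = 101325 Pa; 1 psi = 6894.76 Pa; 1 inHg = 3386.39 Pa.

0.570 atm

2.08 kPa × 1000 → 2080 Pa
4.01 inHg × 3386.39 → 13579.4 Pa
224 torr × 133.322 → 29864.1 Pa
1.78 psi × 6894.76 → 12272.7 Pa
Sum: 2080 + 13579.4 + 29864.1 + 12272.7 = 57796.2 Pa
In atm: 57796.2 / 101325 = 0.570404 atm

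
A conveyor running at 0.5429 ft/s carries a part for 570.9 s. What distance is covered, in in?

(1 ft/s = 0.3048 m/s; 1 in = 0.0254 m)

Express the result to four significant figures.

0.5429 ft/s × 0.3048 = 0.165476 m/s
d = v × t = 0.165476 m/s × 570.9 s = 94.4702 m
94.4702 m ÷ (0.0254 m/in) = 3719.3 in

3719 in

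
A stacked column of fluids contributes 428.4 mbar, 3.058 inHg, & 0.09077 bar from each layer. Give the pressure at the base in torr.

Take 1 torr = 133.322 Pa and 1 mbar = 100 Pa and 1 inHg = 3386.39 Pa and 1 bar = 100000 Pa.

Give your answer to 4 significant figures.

428.4 mbar × 100 = 42840 Pa
3.058 inHg × 3386.39 = 10355.6 Pa
0.09077 bar × 100000 = 9077 Pa
Sum: 42840 + 10355.6 + 9077 = 62272.6 Pa
In torr: 62272.6 / 133.322 = 467.084 torr

467.1 torr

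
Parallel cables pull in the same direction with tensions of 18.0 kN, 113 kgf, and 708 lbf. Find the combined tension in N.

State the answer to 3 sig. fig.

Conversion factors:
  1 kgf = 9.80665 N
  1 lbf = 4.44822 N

18.0 kN × 1000 = 18000 N
113 kgf × 9.80665 = 1108.15 N
708 lbf × 4.44822 = 3149.34 N
Sum: 18000 + 1108.15 + 3149.34 = 22257.5 N

2.23×10⁴ N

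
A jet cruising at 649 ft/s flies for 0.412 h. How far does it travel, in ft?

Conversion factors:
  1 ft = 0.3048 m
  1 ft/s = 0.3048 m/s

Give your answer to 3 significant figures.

9.63×10⁵ ft

649 ft/s × 0.3048 → 197.815 m/s
0.412 h × 3600 → 1483.2 s
d = v × t = 197.815 m/s × 1483.2 s = 293399 m
293399 m ÷ (0.3048 m/ft) = 962595 ft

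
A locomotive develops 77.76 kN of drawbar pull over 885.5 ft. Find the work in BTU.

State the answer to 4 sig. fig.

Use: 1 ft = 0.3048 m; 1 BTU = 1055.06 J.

77.76 kN × 1000 = 77760 N
885.5 ft × 0.3048 = 269.9 m
W = F × d = 77760 N × 269.9 m = 2.09874×10⁷ J
2.09874×10⁷ J ÷ (1055.06 J/BTU) = 19892.1 BTU

1.989×10⁴ BTU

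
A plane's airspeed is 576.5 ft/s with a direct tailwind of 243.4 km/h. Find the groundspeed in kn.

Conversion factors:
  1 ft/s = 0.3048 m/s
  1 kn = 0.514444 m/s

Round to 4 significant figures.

576.5 ft/s × 0.3048 → 175.717 m/s
243.4 km/h × (1/3.6) → 67.6111 m/s
Combined: 175.717 + 67.6111 = 243.328 m/s
In kn: 243.328 / 0.514444 = 472.992 kn

473.0 kn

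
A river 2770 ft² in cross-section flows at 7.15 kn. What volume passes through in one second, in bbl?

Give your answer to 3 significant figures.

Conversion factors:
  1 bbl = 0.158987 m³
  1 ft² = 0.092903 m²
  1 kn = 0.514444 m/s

5950 bbl

7.15 kn × 0.514444 = 3.67827 m/s
2770 ft² × 0.092903 = 257.341 m²
V = v × A × t = 3.67827 m/s × 257.341 m² × 1 s = 946.57 m³
946.57 m³ ÷ (0.158987 m³/bbl) = 5953.76 bbl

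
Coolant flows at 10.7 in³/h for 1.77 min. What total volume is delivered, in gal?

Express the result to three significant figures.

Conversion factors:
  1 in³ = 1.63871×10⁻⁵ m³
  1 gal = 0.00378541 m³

0.00137 gal

10.7 in³/h → 4.87061×10⁻⁸ m³/s
1.77 min → 106.2 s
V = Q × t = 4.87061×10⁻⁸ × 106.2 = 5.17259×10⁻⁶ m³
In gal: 5.17259×10⁻⁶ / 0.00378541 = 0.00136645 gal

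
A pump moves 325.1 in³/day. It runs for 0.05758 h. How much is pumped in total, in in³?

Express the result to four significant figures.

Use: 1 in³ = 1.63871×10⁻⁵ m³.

325.1 in³/day → 6.16603×10⁻⁸ m³/s
0.05758 h → 207.288 s
V = Q × t = 6.16603×10⁻⁸ × 207.288 = 1.27814×10⁻⁵ m³
In in³: 1.27814×10⁻⁵ / 1.63871×10⁻⁵ = 0.779967 in³

0.7800 in³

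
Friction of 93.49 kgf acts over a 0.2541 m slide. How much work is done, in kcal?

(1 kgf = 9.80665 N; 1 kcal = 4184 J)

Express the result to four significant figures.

0.05568 kcal

93.49 kgf × 9.80665 → 916.824 N
W = F × d = 916.824 N × 0.2541 m = 232.965 J
232.965 J ÷ (4184 J/kcal) = 0.05568 kcal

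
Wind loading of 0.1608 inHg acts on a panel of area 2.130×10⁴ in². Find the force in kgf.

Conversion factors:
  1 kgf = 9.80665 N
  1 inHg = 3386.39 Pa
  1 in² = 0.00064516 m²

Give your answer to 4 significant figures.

0.1608 inHg × 3386.39 = 544.532 Pa
2.130×10⁴ in² × 0.00064516 = 13.7419 m²
F = P × A = 544.532 Pa × 13.7419 m² = 7482.9 N
7482.9 N ÷ (9.80665 N/kgf) = 763.043 kgf

763.0 kgf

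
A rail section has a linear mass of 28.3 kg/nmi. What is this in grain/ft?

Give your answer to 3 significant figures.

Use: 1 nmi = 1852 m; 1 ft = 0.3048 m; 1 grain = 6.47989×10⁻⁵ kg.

71.9 grain/ft

28.3 kg/nmi ÷ 1852 m/nmi = 0.0152808 kg/m
0.0152808 kg/m ÷ 6.47989×10⁻⁵ kg/grain × 0.3048 m/ft = 71.8776 grain/ft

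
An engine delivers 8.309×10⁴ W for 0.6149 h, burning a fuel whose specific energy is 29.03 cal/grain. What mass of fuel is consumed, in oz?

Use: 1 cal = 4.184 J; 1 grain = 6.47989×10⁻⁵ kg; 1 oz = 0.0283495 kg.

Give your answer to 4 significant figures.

0.6149 h → 2213.64 s
E = P × t = 83090 × 2213.64 = 1.83931×10⁸ J
29.03 cal/grain → 1.87444×10⁶ J/kg
m = E / e_s = 1.83931×10⁸ / 1.87444×10⁶ = 98.1258 kg
In oz: 98.1258 / 0.0283495 = 3461.29 oz

3461 oz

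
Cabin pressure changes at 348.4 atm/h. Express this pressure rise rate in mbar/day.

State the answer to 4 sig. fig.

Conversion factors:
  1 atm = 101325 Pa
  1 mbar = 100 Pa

8.472×10⁶ mbar/day

348.4 atm/h × 101325 Pa/atm ÷ 3600 s/h = 9806.01 Pa/s
9806.01 Pa/s ÷ 100 Pa/mbar × 86400 s/day = 8.47239×10⁶ mbar/day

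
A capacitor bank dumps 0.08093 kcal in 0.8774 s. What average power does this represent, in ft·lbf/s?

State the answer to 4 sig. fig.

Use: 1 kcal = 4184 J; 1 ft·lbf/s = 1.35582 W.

0.08093 kcal × 4184 = 338.611 J
P = E / t = 338.611 J / 0.8774 s = 385.925 W
385.925 W ÷ (1.35582 W/ft·lbf/s) = 284.643 ft·lbf/s

284.6 ft·lbf/s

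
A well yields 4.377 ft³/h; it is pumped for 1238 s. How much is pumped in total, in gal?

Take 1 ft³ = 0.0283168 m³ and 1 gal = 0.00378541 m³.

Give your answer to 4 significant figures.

11.26 gal

4.377 ft³/h → 3.44285×10⁻⁵ m³/s
V = Q × t = 3.44285×10⁻⁵ × 1238 = 0.0426225 m³
In gal: 0.0426225 / 0.00378541 = 11.2597 gal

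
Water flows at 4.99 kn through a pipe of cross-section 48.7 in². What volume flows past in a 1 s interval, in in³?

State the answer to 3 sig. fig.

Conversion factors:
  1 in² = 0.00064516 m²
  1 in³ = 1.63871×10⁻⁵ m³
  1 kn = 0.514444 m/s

4920 in³

4.99 kn × 0.514444 = 2.56708 m/s
48.7 in² × 0.00064516 = 0.0314193 m²
V = v × A × t = 2.56708 m/s × 0.0314193 m² × 1 s = 0.0806559 m³
0.0806559 m³ ÷ (1.63871×10⁻⁵ m³/in³) = 4921.91 in³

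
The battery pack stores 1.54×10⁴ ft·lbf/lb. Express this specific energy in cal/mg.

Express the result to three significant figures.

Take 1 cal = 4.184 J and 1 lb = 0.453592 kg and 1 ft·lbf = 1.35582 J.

0.0110 cal/mg

1.54×10⁴ ft·lbf/lb × 1.35582 J/ft·lbf ÷ 0.453592 kg/lb = 46031.7 J/kg
46031.7 J/kg ÷ 4.184 J/cal × 10⁻⁶ kg/mg = 0.0110018 cal/mg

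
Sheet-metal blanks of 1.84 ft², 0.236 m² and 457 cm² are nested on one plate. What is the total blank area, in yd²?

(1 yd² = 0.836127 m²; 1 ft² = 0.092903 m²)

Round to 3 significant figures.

1.84 ft² × 0.092903 = 0.170942 m²
0.236 m² (already m²)
457 cm² × 0.0001 = 0.0457 m²
Combined: 0.170942 + 0.236 + 0.0457 = 0.452642 m²
In yd²: 0.452642 / 0.836127 = 0.541356 yd²

0.541 yd²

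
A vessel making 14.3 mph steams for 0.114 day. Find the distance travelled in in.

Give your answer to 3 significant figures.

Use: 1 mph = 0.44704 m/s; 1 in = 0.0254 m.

14.3 mph × 0.44704 = 6.39267 m/s
0.114 day × 86400 = 9849.6 s
d = v × t = 6.39267 m/s × 9849.6 s = 62965.2 m
62965.2 m ÷ (0.0254 m/in) = 2.47894×10⁶ in

2.48×10⁶ in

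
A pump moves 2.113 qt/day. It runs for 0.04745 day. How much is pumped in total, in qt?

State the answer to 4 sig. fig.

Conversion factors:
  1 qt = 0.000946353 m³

0.1003 qt

2.113 qt/day → 2.3144×10⁻⁸ m³/s
0.04745 day → 4099.68 s
V = Q × t = 2.3144×10⁻⁸ × 4099.68 = 9.4883×10⁻⁵ m³
In qt: 9.4883×10⁻⁵ / 0.000946353 = 0.100262 qt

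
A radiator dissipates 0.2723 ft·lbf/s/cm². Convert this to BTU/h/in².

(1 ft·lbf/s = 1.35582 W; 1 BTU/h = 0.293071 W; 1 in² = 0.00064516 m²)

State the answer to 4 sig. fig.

0.2723 ft·lbf/s/cm² × 1.35582 W/ft·lbf/s ÷ 0.0001 m²/cm² = 3691.9 W/m²
3691.9 W/m² ÷ 0.293071 W/BTU/h × 0.00064516 m²/in² = 8.12727 BTU/h/in²

8.127 BTU/h/in²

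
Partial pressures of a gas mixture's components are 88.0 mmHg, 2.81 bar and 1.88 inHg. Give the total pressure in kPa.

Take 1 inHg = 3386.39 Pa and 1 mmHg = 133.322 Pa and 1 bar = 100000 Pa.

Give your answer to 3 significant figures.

299 kPa

88.0 mmHg × 133.322 = 11732.3 Pa
2.81 bar × 100000 = 281000 Pa
1.88 inHg × 3386.39 = 6366.41 Pa
Combined: 11732.3 + 281000 + 6366.41 = 299099 Pa
In kPa: 299099 / 1000 = 299.099 kPa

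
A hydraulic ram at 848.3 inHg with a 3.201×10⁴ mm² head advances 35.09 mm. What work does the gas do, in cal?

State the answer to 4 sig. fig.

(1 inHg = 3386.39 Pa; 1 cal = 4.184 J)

848.3 inHg → 2.87267×10⁶ Pa
3.201×10⁴ mm² → 0.03201 m²
F = P × A = 2.87267×10⁶ × 0.03201 = 91954.2 N
35.09 mm → 0.03509 m
W = F × d = 91954.2 × 0.03509 = 3226.67 J
In cal: 3226.67 / 4.184 = 771.193 cal

771.2 cal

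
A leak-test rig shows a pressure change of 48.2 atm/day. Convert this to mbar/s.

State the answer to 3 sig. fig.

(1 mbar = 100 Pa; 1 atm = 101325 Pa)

48.2 atm/day × 101325 Pa/atm ÷ 86400 s/day = 56.5262 Pa/s
56.5262 Pa/s ÷ 100 Pa/mbar = 0.565262 mbar/s

0.565 mbar/s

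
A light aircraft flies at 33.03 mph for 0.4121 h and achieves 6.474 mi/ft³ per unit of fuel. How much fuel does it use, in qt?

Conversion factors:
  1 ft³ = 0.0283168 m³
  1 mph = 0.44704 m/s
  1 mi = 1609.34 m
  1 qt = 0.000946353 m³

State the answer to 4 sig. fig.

62.91 qt

33.03 mph → 14.7657 m/s
0.4121 h → 1483.56 s
d = v × t = 14.7657 × 1483.56 = 21905.8 m
6.474 mi/ft³ → 367939 m/m³
V = d / (distance per unit fuel) = 21905.8 / 367939 = 0.0595365 m³
In qt: 0.0595365 / 0.000946353 = 62.9115 qt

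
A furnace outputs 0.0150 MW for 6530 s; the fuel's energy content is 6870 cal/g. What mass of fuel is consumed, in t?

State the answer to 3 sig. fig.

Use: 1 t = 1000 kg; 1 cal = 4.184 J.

0.0150 MW → 15000 W
E = P × t = 15000 × 6530 = 9.795×10⁷ J
6870 cal/g → 2.87441×10⁷ J/kg
m = E / e_s = 9.795×10⁷ / 2.87441×10⁷ = 3.40766 kg
In t: 3.40766 / 1000 = 0.00340766 t

0.00341 t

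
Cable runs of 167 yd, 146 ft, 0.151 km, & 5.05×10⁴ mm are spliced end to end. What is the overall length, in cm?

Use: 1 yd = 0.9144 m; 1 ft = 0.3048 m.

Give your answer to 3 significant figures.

3.99×10⁴ cm

167 yd × 0.9144 → 152.705 m
146 ft × 0.3048 → 44.5008 m
0.151 km × 1000 → 151 m
5.05×10⁴ mm × 0.001 → 50.5 m
Combined: 152.705 + 44.5008 + 151 + 50.5 = 398.706 m
In cm: 398.706 / 0.01 = 39870.6 cm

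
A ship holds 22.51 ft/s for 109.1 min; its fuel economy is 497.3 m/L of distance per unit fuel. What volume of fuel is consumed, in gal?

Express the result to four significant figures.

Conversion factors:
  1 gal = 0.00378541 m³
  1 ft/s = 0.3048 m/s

22.51 ft/s → 6.86105 m/s
109.1 min → 6546 s
d = v × t = 6.86105 × 6546 = 44912.4 m
497.3 m/L → 497300 m/m³
V = d / (distance per unit fuel) = 44912.4 / 497300 = 0.0903125 m³
In gal: 0.0903125 / 0.00378541 = 23.858 gal

23.86 gal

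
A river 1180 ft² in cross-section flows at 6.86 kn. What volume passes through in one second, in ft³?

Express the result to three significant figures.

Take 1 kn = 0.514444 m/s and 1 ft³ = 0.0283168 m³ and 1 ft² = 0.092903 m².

1.37×10⁴ ft³

6.86 kn × 0.514444 → 3.52909 m/s
1180 ft² × 0.092903 → 109.626 m²
V = v × A × t = 3.52909 m/s × 109.626 m² × 1 s = 386.88 m³
386.88 m³ ÷ (0.0283168 m³/ft³) = 13662.6 ft³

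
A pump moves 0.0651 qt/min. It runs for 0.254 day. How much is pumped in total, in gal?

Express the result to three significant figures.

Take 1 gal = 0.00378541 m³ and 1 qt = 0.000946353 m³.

0.0651 qt/min → 1.02679×10⁻⁶ m³/s
0.254 day → 21945.6 s
V = Q × t = 1.02679×10⁻⁶ × 21945.6 = 0.0225335 m³
In gal: 0.0225335 / 0.00378541 = 5.95272 gal

5.95 gal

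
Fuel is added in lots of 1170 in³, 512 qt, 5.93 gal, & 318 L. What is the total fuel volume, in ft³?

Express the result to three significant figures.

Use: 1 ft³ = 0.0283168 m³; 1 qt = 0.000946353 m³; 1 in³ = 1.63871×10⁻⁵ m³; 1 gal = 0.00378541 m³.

1170 in³ × 1.63871×10⁻⁵ = 0.0191729 m³
512 qt × 0.000946353 = 0.484533 m³
5.93 gal × 0.00378541 = 0.0224475 m³
318 L × 0.001 = 0.318 m³
Total: 0.0191729 + 0.484533 + 0.0224475 + 0.318 = 0.844153 m³
In ft³: 0.844153 / 0.0283168 = 29.811 ft³

29.8 ft³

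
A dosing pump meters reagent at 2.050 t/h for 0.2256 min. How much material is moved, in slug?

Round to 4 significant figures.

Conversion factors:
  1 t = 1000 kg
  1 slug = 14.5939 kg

0.5282 slug

2.050 t/h → 0.569444 kg/s
0.2256 min → 13.536 s
m = ṁ × t = 0.569444 × 13.536 = 7.70799 kg
In slug: 7.70799 / 14.5939 = 0.528165 slug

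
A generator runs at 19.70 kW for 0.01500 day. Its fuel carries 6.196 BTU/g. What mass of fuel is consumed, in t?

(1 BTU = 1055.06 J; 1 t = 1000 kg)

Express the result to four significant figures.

19.70 kW → 19700 W
0.01500 day → 1296 s
E = P × t = 19700 × 1296 = 2.55312×10⁷ J
6.196 BTU/g → 6.53715×10⁶ J/kg
m = E / e_s = 2.55312×10⁷ / 6.53715×10⁶ = 3.90556 kg
In t: 3.90556 / 1000 = 0.00390556 t

0.003906 t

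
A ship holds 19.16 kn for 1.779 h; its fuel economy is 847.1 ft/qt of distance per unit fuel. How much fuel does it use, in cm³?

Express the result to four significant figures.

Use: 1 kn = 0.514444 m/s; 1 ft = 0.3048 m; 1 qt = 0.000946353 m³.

2.314×10⁵ cm³

19.16 kn → 9.85675 m/s
1.779 h → 6404.4 s
d = v × t = 9.85675 × 6404.4 = 63126.6 m
847.1 ft/qt → 272833 m/m³
V = d / (distance per unit fuel) = 63126.6 / 272833 = 0.231375 m³
In cm³: 0.231375 / 10⁻⁶ = 231375 cm³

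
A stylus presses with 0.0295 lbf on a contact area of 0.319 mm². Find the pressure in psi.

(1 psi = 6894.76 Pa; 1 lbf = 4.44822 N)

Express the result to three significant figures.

0.0295 lbf × 4.44822 → 0.131222 N
0.319 mm² × 10⁻⁶ → 3.19×10⁻⁷ m²
P = F / A = 0.131222 N / 3.19×10⁻⁷ m² = 411354 Pa
411354 Pa ÷ (6894.76 Pa/psi) = 59.6618 psi

59.7 psi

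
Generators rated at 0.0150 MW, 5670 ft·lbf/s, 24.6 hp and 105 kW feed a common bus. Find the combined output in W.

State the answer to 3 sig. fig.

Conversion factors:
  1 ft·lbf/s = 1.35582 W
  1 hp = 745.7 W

1.46×10⁵ W

0.0150 MW × 1000000 = 15000 W
5670 ft·lbf/s × 1.35582 = 7687.5 W
24.6 hp × 745.7 = 18344.2 W
105 kW × 1000 = 105000 W
Total: 15000 + 7687.5 + 18344.2 + 105000 = 146032 W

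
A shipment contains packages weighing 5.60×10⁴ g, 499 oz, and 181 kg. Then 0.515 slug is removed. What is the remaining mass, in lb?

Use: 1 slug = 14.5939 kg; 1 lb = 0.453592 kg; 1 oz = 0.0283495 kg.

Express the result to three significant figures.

5.60×10⁴ g × 0.001 → 56 kg
499 oz × 0.0283495 → 14.1464 kg
181 kg (already kg)
0.515 slug × 14.5939 → 7.51586 kg
Net: 56 + 14.1464 + 181 − 7.51586 = 243.631 kg
In lb: 243.631 / 0.453592 = 537.115 lb

537 lb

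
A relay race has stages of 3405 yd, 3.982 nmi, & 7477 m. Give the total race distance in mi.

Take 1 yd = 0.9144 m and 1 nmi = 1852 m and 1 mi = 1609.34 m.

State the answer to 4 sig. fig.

11.16 mi

3405 yd × 0.9144 → 3113.53 m
3.982 nmi × 1852 → 7374.66 m
7477 m (already m)
Combined: 3113.53 + 7374.66 + 7477 = 17965.2 m
In mi: 17965.2 / 1609.34 = 11.1631 mi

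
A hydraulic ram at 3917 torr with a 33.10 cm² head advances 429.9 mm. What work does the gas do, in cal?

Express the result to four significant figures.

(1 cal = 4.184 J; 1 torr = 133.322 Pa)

177.6 cal

3917 torr → 522222 Pa
33.10 cm² → 0.00331 m²
F = P × A = 522222 × 0.00331 = 1728.55 N
429.9 mm → 0.4299 m
W = F × d = 1728.55 × 0.4299 = 743.104 J
In cal: 743.104 / 4.184 = 177.606 cal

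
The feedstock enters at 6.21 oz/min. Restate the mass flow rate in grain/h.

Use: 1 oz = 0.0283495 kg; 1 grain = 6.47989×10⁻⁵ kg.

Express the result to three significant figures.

6.21 oz/min × 0.0283495 kg/oz ÷ 60 s/min = 0.00293417 kg/s
0.00293417 kg/s ÷ 6.47989×10⁻⁵ kg/grain × 3600 s/h = 163012 grain/h

1.63×10⁵ grain/h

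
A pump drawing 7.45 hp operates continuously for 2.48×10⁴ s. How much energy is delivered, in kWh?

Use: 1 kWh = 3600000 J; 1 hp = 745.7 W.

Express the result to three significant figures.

38.3 kWh

7.45 hp × 745.7 → 5555.46 W
E = P × t = 5555.46 W × 24800 s = 1.37775×10⁸ J
1.37775×10⁸ J ÷ (3600000 J/kWh) = 38.2708 kWh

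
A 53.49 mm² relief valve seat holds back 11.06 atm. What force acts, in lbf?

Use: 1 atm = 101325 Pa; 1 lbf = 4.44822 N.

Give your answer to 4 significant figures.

11.06 atm × 101325 → 1.12065×10⁶ Pa
53.49 mm² × 10⁻⁶ → 5.349×10⁻⁵ m²
F = P × A = 1.12065×10⁶ Pa × 5.349×10⁻⁵ m² = 59.9436 N
59.9436 N ÷ (4.44822 N/lbf) = 13.4759 lbf

13.48 lbf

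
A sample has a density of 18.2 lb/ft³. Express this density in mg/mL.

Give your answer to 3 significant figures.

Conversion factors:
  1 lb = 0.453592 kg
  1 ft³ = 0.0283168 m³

292 mg/mL

18.2 lb/ft³ × 0.453592 kg/lb ÷ 0.0283168 m³/ft³ = 291.536 kg/m³
291.536 kg/m³ ÷ 10⁻⁶ kg/mg × 10⁻⁶ m³/mL = 291.536 mg/mL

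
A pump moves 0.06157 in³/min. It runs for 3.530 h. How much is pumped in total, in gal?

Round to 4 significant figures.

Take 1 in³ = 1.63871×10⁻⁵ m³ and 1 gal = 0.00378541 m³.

0.05645 gal

0.06157 in³/min → 1.68159×10⁻⁸ m³/s
3.530 h → 12708 s
V = Q × t = 1.68159×10⁻⁸ × 12708 = 2.13696×10⁻⁴ m³
In gal: 2.13696×10⁻⁴ / 0.00378541 = 0.0564525 gal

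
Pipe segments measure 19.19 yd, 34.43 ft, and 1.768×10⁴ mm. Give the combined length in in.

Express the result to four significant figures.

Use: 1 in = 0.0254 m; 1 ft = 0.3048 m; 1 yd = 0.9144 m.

19.19 yd × 0.9144 = 17.5473 m
34.43 ft × 0.3048 = 10.4943 m
1.768×10⁴ mm × 0.001 = 17.68 m
Combined: 17.5473 + 10.4943 + 17.68 = 45.7216 m
In in: 45.7216 / 0.0254 = 1800.06 in

1800 in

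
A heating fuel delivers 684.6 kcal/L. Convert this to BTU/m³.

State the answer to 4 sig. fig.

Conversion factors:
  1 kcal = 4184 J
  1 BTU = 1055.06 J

684.6 kcal/L × 4184 J/kcal ÷ 0.001 m³/L = 2.86437×10⁹ J/m³
2.86437×10⁹ J/m³ ÷ 1055.06 J/BTU = 2.71489×10⁶ BTU/m³

2.715×10⁶ BTU/m³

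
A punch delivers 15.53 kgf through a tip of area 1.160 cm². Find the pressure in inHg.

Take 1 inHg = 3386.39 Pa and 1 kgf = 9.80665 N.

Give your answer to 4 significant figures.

387.7 inHg

15.53 kgf × 9.80665 = 152.297 N
1.160 cm² × 0.0001 = 1.16×10⁻⁴ m²
P = F / A = 152.297 N / 1.16×10⁻⁴ m² = 1.31291×10⁶ Pa
1.31291×10⁶ Pa ÷ (3386.39 Pa/inHg) = 387.702 inHg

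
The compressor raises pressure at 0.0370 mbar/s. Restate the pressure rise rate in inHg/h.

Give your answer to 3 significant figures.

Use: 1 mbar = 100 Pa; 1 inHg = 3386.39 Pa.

0.0370 mbar/s × 100 Pa/mbar = 3.7 Pa/s
3.7 Pa/s ÷ 3386.39 Pa/inHg × 3600 s/h = 3.93339 inHg/h

3.93 inHg/h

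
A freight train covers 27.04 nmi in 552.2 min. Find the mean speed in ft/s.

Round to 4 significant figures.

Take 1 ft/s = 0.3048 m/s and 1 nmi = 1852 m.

27.04 nmi × 1852 → 50078.1 m
552.2 min × 60 → 33132 s
v = d / t = 50078.1 m / 33132 s = 1.51147 m/s
1.51147 m/s ÷ (0.3048 m/s/ft/s) = 4.95889 ft/s

4.959 ft/s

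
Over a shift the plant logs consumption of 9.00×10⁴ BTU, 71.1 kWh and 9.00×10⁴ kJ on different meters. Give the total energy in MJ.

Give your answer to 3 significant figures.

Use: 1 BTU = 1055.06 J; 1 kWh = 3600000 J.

441 MJ

9.00×10⁴ BTU × 1055.06 = 9.49554×10⁷ J
71.1 kWh × 3600000 = 2.5596×10⁸ J
9.00×10⁴ kJ × 1000 = 9×10⁷ J
Sum: 9.49554×10⁷ + 2.5596×10⁸ + 9×10⁷ = 4.40915×10⁸ J
In MJ: 4.40915×10⁸ / 1000000 = 440.915 MJ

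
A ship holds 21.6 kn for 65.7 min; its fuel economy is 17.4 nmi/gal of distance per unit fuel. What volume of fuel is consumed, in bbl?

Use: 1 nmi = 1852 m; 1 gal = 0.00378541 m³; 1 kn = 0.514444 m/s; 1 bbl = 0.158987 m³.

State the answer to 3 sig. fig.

21.6 kn → 11.112 m/s
65.7 min → 3942 s
d = v × t = 11.112 × 3942 = 43803.5 m
17.4 nmi/gal → 8.5129×10⁶ m/m³
V = d / (distance per unit fuel) = 43803.5 / 8.5129×10⁶ = 0.00514554 m³
In bbl: 0.00514554 / 0.158987 = 0.0323645 bbl

0.0324 bbl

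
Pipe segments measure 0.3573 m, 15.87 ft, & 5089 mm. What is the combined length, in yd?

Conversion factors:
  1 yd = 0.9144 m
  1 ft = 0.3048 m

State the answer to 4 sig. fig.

11.25 yd

0.3573 m (already m)
15.87 ft × 0.3048 = 4.83718 m
5089 mm × 0.001 = 5.089 m
Combined: 0.3573 + 4.83718 + 5.089 = 10.2835 m
In yd: 10.2835 / 0.9144 = 11.2462 yd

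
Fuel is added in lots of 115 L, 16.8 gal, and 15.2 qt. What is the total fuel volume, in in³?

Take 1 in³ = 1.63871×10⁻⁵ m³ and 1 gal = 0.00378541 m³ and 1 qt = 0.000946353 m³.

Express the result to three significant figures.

1.18×10⁴ in³

115 L × 0.001 = 0.115 m³
16.8 gal × 0.00378541 = 0.0635949 m³
15.2 qt × 0.000946353 = 0.0143846 m³
Combined: 0.115 + 0.0635949 + 0.0143846 = 0.19298 m³
In in³: 0.19298 / 1.63871×10⁻⁵ = 11776.3 in³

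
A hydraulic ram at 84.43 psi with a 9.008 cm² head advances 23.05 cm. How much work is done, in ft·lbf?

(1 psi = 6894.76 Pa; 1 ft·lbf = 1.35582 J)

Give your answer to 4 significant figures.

89.15 ft·lbf

84.43 psi → 582125 Pa
9.008 cm² → 9.008×10⁻⁴ m²
F = P × A = 582125 × 9.008×10⁻⁴ = 524.378 N
23.05 cm → 0.2305 m
W = F × d = 524.378 × 0.2305 = 120.869 J
In ft·lbf: 120.869 / 1.35582 = 89.1483 ft·lbf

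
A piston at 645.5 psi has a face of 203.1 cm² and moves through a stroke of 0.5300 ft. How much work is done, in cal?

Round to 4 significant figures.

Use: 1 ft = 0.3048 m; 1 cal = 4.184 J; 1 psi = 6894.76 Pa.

645.5 psi → 4.45057×10⁶ Pa
203.1 cm² → 0.02031 m²
F = P × A = 4.45057×10⁶ × 0.02031 = 90391.1 N
0.5300 ft → 0.161544 m
W = F × d = 90391.1 × 0.161544 = 14602.1 J
In cal: 14602.1 / 4.184 = 3489.99 cal

3490 cal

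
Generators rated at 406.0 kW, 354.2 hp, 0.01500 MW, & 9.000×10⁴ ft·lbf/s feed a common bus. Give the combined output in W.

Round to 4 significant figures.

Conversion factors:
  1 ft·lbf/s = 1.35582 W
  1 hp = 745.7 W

406.0 kW × 1000 = 406000 W
354.2 hp × 745.7 = 264127 W
0.01500 MW × 1000000 = 15000 W
9.000×10⁴ ft·lbf/s × 1.35582 = 122024 W
Total: 406000 + 264127 + 15000 + 122024 = 807151 W

8.072×10⁵ W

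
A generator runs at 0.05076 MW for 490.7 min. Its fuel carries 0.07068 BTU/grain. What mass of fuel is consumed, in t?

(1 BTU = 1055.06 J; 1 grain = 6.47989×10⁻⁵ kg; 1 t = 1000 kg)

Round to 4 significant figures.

0.05076 MW → 50760 W
490.7 min → 29442 s
E = P × t = 50760 × 29442 = 1.49448×10⁹ J
0.07068 BTU/grain → 1.15082×10⁶ J/kg
m = E / e_s = 1.49448×10⁹ / 1.15082×10⁶ = 1298.62 kg
In t: 1298.62 / 1000 = 1.29862 t

1.299 t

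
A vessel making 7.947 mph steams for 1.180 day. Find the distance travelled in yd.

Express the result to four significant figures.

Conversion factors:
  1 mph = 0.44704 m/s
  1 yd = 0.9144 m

7.947 mph × 0.44704 = 3.55263 m/s
1.180 day × 86400 = 101952 s
d = v × t = 3.55263 m/s × 101952 s = 362198 m
362198 m ÷ (0.9144 m/yd) = 396105 yd

3.961×10⁵ yd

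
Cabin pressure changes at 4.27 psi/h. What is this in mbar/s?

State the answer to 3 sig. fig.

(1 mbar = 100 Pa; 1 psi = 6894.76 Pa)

0.0818 mbar/s

4.27 psi/h × 6894.76 Pa/psi ÷ 3600 s/h = 8.17795 Pa/s
8.17795 Pa/s ÷ 100 Pa/mbar = 0.0817795 mbar/s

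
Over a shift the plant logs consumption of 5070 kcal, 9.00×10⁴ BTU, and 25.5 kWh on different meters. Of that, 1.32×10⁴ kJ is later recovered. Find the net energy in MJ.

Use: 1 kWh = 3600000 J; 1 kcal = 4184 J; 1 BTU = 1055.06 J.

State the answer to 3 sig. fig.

195 MJ

5070 kcal × 4184 = 2.12129×10⁷ J
9.00×10⁴ BTU × 1055.06 = 9.49554×10⁷ J
25.5 kWh × 3600000 = 9.18×10⁷ J
1.32×10⁴ kJ × 1000 = 1.32×10⁷ J
Sum: 2.12129×10⁷ + 9.49554×10⁷ + 9.18×10⁷ − 1.32×10⁷ = 1.94768×10⁸ J
In MJ: 1.94768×10⁸ / 1000000 = 194.768 MJ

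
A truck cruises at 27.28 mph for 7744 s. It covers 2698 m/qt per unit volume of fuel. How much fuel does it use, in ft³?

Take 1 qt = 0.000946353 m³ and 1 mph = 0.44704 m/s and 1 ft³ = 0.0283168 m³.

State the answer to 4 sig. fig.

27.28 mph → 12.1953 m/s
d = v × t = 12.1953 × 7744 = 94440.4 m
2698 m/qt → 2.85094×10⁶ m/m³
V = d / (distance per unit fuel) = 94440.4 / 2.85094×10⁶ = 0.0331261 m³
In ft³: 0.0331261 / 0.0283168 = 1.16984 ft³

1.170 ft³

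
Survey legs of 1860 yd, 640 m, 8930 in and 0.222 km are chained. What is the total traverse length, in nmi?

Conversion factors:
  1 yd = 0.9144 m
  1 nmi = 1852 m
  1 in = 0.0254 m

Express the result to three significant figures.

1860 yd × 0.9144 → 1700.78 m
640 m (already m)
8930 in × 0.0254 → 226.822 m
0.222 km × 1000 → 222 m
Sum: 1700.78 + 640 + 226.822 + 222 = 2789.6 m
In nmi: 2789.6 / 1852 = 1.50626 nmi

1.51 nmi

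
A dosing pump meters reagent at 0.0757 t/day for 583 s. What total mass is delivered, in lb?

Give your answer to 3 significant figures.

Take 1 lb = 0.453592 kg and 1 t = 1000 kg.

1.13 lb

0.0757 t/day → 8.76157×10⁻⁴ kg/s
m = ṁ × t = 8.76157×10⁻⁴ × 583 = 0.5108 kg
In lb: 0.5108 / 0.453592 = 1.12612 lb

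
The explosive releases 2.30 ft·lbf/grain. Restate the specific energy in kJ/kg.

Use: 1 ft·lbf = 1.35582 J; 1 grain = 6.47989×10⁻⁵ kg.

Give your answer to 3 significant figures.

2.30 ft·lbf/grain × 1.35582 J/ft·lbf ÷ 6.47989×10⁻⁵ kg/grain = 48124.1 J/kg
48124.1 J/kg ÷ 1000 J/kJ = 48.1241 kJ/kg

48.1 kJ/kg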